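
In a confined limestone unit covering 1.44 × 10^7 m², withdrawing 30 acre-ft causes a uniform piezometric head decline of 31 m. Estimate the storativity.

ΔV = 30 acre-ft = 37000 m³
S = ΔV / (A × Δh) = 37000 m³ / (1.44 × 10^7 m² × 31 m) = 8.29 × 10^-5

S ≈ 8.3 × 10^-5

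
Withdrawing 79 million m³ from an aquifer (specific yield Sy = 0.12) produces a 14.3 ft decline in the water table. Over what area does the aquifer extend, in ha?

Δh = 14.3 ft = 4.359 m
ΔV = 79 million m³ = 7.9 × 10^7 m³
A = ΔV / (Sy × Δh) = 7.9 × 10^7 / (0.12 × 4.359) = 1.51 × 10^8 m²
A = 1.51 × 10^8 m² = 15100 ha

A ≈ 15100 ha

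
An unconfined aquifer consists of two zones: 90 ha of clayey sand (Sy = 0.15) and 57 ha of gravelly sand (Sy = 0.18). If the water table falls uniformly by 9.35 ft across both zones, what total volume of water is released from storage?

A₁ = 90 ha = 9 × 10^5 m²; A₂ = 57 ha = 5.7 × 10^5 m²
Δh = 9.35 ft = 2.85 m
ΔV₁ = 0.15 × 9 × 10^5 × 2.85 = 3.847 × 10^5 m³
ΔV₂ = 0.18 × 5.7 × 10^5 × 2.85 = 2.924 × 10^5 m³
ΔV = ΔV₁ + ΔV₂ = 6.771 × 10^5 m³

ΔV ≈ 6.77 × 10^5 m³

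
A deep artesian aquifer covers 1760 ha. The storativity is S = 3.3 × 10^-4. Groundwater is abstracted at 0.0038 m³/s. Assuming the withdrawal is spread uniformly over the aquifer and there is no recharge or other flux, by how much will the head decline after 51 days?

Δh ≈ 2.88 m

A = 1760 ha = 1.76 × 10^7 m²
Q = 0.0038 m³/s = 328.3 m³/d
ΔV = Q × t = 328.3 m³/d × 51 d = 16740 m³
Δh = ΔV / (S × A) = 16740 / (3.3 × 10^-4 × 1.76 × 10^7) = 2.883 m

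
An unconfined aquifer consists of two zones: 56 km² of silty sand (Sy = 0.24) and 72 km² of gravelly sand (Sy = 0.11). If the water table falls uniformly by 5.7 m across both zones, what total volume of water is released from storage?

ΔV ≈ 1.22 × 10^8 m³

A₁ = 56 km² = 5.6 × 10^7 m²; A₂ = 72 km² = 7.2 × 10^7 m²
ΔV₁ = 0.24 × 5.6 × 10^7 × 5.7 = 7.661 × 10^7 m³
ΔV₂ = 0.11 × 7.2 × 10^7 × 5.7 = 4.514 × 10^7 m³
ΔV = ΔV₁ + ΔV₂ = 1.218 × 10^8 m³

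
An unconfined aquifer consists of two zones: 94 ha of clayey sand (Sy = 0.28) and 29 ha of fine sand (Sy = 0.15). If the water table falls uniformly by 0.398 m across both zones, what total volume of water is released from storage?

ΔV ≈ 1.22 × 10^5 m³

A₁ = 94 ha = 9.4 × 10^5 m²; A₂ = 29 ha = 2.9 × 10^5 m²
ΔV₁ = 0.28 × 9.4 × 10^5 × 0.398 = 1.048 × 10^5 m³
ΔV₂ = 0.15 × 2.9 × 10^5 × 0.398 = 17310 m³
ΔV = ΔV₁ + ΔV₂ = 1.221 × 10^5 m³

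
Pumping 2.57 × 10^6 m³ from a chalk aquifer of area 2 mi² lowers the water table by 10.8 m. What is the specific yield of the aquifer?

A = 2 mi² = 5.18 × 10^6 m²
Sy = ΔV / (A × Δh) = 2.57 × 10^6 m³ / (5.18 × 10^6 m² × 10.8 m) = 0.04594

Sy ≈ 0.046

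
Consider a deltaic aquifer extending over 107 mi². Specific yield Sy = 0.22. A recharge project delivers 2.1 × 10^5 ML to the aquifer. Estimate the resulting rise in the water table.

Δh ≈ 3.44 m

A = 107 mi² = 2.771 × 10^8 m²
ΔV = 2.1 × 10^5 ML = 2.1 × 10^8 m³
Δh = ΔV / (Sy × A) = 2.1 × 10^8 m³ / (0.22 × 2.771 × 10^8 m²) = 3.444 m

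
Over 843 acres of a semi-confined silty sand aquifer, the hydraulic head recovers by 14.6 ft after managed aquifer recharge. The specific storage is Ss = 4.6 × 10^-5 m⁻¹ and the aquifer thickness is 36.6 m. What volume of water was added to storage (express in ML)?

ΔV ≈ 25.6 ML

S = Ss × b = 4.6 × 10^-5 m⁻¹ × 36.6 m = 1.684 × 10^-3
A = 843 acres = 3.411 × 10^6 m²
Δh = 14.6 ft = 4.45 m
ΔV = S × A × Δh = 0.001684 × 3.411 × 10^6 m² × 4.45 m = 25560 m³
ΔV = 25560 m³ = 25.56 ML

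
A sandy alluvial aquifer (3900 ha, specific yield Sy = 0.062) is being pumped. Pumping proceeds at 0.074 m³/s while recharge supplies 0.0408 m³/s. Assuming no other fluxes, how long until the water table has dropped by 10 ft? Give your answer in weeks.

t ≈ 367 weeks

A = 3900 ha = 3.9 × 10^7 m²
Δh = 10 ft = 3.048 m
ΔV = Sy × A × Δh = 0.062 × 3.9 × 10^7 × 3.048 = 7.37 × 10^6 m³
Net withdrawal = 0.074 − 0.0408 = 0.0332 m³/s = 2868 m³/d
t = ΔV / Q = 7.37 × 10^6 m³ / 2868 m³/d = 2569 d
t = 2569 d ≈ 367 weeks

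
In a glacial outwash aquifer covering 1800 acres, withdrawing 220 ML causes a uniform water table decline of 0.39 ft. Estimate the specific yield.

A = 1800 acres = 7.284 × 10^6 m²
Δh = 0.39 ft = 0.1189 m
ΔV = 220 ML = 2.2 × 10^5 m³
Sy = ΔV / (A × Δh) = 2.2 × 10^5 m³ / (7.284 × 10^6 m² × 0.1189 m) = 0.2541

Sy ≈ 0.25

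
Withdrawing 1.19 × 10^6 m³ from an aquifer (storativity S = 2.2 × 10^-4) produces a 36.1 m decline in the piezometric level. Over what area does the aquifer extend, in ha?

A ≈ 15000 ha

A = ΔV / (S × Δh) = 1.19 × 10^6 / (2.2 × 10^-4 × 36.1) = 1.498 × 10^8 m²
A = 1.498 × 10^8 m² = 14980 ha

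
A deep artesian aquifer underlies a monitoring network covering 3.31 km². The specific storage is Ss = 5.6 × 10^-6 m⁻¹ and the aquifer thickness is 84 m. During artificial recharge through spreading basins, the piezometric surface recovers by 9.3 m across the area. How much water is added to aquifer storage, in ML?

S = Ss × b = 5.6 × 10^-6 m⁻¹ × 84 m = 4.704 × 10^-4
A = 3.31 km² = 3.31 × 10^6 m²
ΔV = S × A × Δh = 4.704 × 10^-4 × 3.31 × 10^6 m² × 9.3 m = 14480 m³
ΔV = 14480 m³ = 14.48 ML

ΔV ≈ 14.5 ML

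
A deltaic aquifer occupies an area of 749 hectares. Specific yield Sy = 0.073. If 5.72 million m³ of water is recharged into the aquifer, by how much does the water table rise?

Δh ≈ 10.5 m

A = 749 hectares = 7.49 × 10^6 m²
ΔV = 5.72 million m³ = 5.72 × 10^6 m³
Δh = ΔV / (Sy × A) = 5.72 × 10^6 m³ / (0.073 × 7.49 × 10^6 m²) = 10.46 m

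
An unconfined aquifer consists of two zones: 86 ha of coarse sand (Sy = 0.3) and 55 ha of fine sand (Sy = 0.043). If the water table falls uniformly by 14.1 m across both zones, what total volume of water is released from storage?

ΔV ≈ 3.97 × 10^6 m³

A₁ = 86 ha = 8.6 × 10^5 m²; A₂ = 55 ha = 5.5 × 10^5 m²
ΔV₁ = 0.3 × 8.6 × 10^5 × 14.1 = 3.638 × 10^6 m³
ΔV₂ = 0.043 × 5.5 × 10^5 × 14.1 = 3.335 × 10^5 m³
ΔV = ΔV₁ + ΔV₂ = 3.971 × 10^6 m³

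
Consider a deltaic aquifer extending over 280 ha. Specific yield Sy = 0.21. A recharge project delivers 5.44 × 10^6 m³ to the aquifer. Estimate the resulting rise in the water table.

Δh ≈ 9.25 m

A = 280 ha = 2.8 × 10^6 m²
Δh = ΔV / (Sy × A) = 5.44 × 10^6 m³ / (0.21 × 2.8 × 10^6 m²) = 9.252 m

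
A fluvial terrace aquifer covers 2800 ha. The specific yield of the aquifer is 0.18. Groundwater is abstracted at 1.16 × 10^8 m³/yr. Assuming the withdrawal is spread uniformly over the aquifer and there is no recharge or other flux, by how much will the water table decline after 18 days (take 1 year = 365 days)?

A = 2800 ha = 2.8 × 10^7 m²
Q = 1.16 × 10^8 m³/yr = 3.178 × 10^5 m³/d
ΔV = Q × t = 3.178 × 10^5 m³/d × 18 d = 5.721 × 10^6 m³
Δh = ΔV / (Sy × A) = 5.721 × 10^6 / (0.18 × 2.8 × 10^7) = 1.135 m

Δh ≈ 1.14 m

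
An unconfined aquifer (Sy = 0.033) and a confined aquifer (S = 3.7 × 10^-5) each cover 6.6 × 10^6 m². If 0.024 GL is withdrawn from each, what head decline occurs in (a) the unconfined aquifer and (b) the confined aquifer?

ΔV = 0.024 GL = 24000 m³
Unconfined: Δh_u = ΔV/(Sy·A) = 24000/(0.033 × 6.6 × 10^6) = 0.1102 m
Confined: Δh_c = ΔV/(S·A) = 24000/(3.7 × 10^-5 × 6.6 × 10^6) = 98.28 m

Δh_u ≈ 0.11 m; Δh_c ≈ 98.3 m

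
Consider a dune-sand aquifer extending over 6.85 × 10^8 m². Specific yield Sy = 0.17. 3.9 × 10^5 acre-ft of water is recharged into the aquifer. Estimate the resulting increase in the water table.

Δh ≈ 4.13 m

ΔV = 3.9 × 10^5 acre-ft = 4.811 × 10^8 m³
Δh = ΔV / (Sy × A) = 4.811 × 10^8 m³ / (0.17 × 6.85 × 10^8 m²) = 4.131 m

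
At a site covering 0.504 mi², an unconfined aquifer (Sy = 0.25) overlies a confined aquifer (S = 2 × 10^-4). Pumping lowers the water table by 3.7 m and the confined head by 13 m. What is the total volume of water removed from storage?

A = 0.504 mi² = 1.305 × 10^6 m²
Unconfined: ΔV_u = Sy × A × Δh_u = 0.25 × 1.305 × 10^6 × 3.7 = 1.207 × 10^6 m³
Confined: ΔV_c = S × A × Δh_c = 2 × 10^-4 × 1.305 × 10^6 × 13 = 3394 m³
Total ΔV = 1.207 × 10^6 + 3394 = 1.211 × 10^6 m³

ΔV ≈ 1.21 × 10^6 m³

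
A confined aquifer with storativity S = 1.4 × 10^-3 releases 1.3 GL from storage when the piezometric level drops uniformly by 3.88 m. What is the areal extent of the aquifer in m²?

ΔV = 1.3 GL = 1.3 × 10^6 m³
A = ΔV / (S × Δh) = 1.3 × 10^6 / (0.0014 × 3.88) = 2.393 × 10^8 m²

A ≈ 2.39 × 10^8 m²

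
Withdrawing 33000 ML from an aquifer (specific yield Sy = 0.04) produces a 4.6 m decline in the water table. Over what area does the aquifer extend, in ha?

ΔV = 33000 ML = 3.3 × 10^7 m³
A = ΔV / (Sy × Δh) = 3.3 × 10^7 / (0.04 × 4.6) = 1.793 × 10^8 m²
A = 1.793 × 10^8 m² = 17930 ha

A ≈ 17900 ha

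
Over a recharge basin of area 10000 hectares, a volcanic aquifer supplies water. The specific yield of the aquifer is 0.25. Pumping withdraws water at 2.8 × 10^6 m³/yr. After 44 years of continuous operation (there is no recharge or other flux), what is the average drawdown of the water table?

Δh ≈ 4.93 m

A = 10000 hectares = 1 × 10^8 m²
Q = 2.8 × 10^6 m³/yr = 7671 m³/d
t = 44 years = 16060 d
ΔV = Q × t = 7671 m³/d × 16060 d = 1.232 × 10^8 m³
Δh = ΔV / (Sy × A) = 1.232 × 10^8 / (0.25 × 1 × 10^8) = 4.928 m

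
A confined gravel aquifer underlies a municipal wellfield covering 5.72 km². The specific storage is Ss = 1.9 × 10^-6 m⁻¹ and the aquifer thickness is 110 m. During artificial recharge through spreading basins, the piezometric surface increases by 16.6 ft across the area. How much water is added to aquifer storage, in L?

ΔV ≈ 6.05 × 10^6 L

S = Ss × b = 1.9 × 10^-6 m⁻¹ × 110 m = 2.09 × 10^-4
A = 5.72 km² = 5.72 × 10^6 m²
Δh = 16.6 ft = 5.06 m
ΔV = S × A × Δh = 2.09 × 10^-4 × 5.72 × 10^6 m² × 5.06 m = 6049 m³
ΔV = 6049 m³ = 6.049 × 10^6 L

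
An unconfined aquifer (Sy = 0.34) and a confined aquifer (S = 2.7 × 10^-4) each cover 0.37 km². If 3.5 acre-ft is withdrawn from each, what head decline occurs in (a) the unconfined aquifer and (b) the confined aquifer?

A = 0.37 km² = 3.7 × 10^5 m²
ΔV = 3.5 acre-ft = 4317 m³
Unconfined: Δh_u = ΔV/(Sy·A) = 4317/(0.34 × 3.7 × 10^5) = 0.03432 m
Confined: Δh_c = ΔV/(S·A) = 4317/(2.7 × 10^-4 × 3.7 × 10^5) = 43.22 m

Δh_u ≈ 0.0343 m; Δh_c ≈ 43.2 m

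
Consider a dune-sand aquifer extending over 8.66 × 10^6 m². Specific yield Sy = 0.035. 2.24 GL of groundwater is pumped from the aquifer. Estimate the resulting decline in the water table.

ΔV = 2.24 GL = 2.24 × 10^6 m³
Δh = ΔV / (Sy × A) = 2.24 × 10^6 m³ / (0.035 × 8.66 × 10^6 m²) = 7.39 m

Δh ≈ 7.39 m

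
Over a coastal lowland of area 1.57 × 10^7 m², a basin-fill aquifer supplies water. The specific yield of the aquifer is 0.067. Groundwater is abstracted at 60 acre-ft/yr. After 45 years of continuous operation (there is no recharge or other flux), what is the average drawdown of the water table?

Q = 60 acre-ft/yr = 202.8 m³/d
t = 45 years = 16420 d
ΔV = Q × t = 202.8 m³/d × 16420 d = 3.33 × 10^6 m³
Δh = ΔV / (Sy × A) = 3.33 × 10^6 / (0.067 × 1.57 × 10^7) = 3.166 m

Δh ≈ 3.17 m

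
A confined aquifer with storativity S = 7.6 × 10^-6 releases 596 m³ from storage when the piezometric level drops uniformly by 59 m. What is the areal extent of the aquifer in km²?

A = ΔV / (S × Δh) = 596 / (7.6 × 10^-6 × 59) = 1.329 × 10^6 m²
A = 1.329 × 10^6 m² = 1.329 km²

A ≈ 1.33 km²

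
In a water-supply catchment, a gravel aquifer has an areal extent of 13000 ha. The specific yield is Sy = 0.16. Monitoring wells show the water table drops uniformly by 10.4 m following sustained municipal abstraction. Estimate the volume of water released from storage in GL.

A = 13000 ha = 1.3 × 10^8 m²
ΔV = Sy × A × Δh = 0.16 × 1.3 × 10^8 m² × 10.4 m = 2.163 × 10^8 m³
ΔV = 2.163 × 10^8 m³ = 216.3 GL

ΔV ≈ 216 GL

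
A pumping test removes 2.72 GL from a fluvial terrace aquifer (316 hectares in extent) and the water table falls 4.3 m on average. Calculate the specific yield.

Sy ≈ 0.2

A = 316 hectares = 3.16 × 10^6 m²
ΔV = 2.72 GL = 2.72 × 10^6 m³
Sy = ΔV / (A × Δh) = 2.72 × 10^6 m³ / (3.16 × 10^6 m² × 4.3 m) = 0.2002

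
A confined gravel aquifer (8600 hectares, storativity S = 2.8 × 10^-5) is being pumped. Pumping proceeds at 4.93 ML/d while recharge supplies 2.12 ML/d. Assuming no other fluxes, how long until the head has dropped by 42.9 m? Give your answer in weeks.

t ≈ 5.25 weeks

A = 8600 hectares = 8.6 × 10^7 m²
ΔV = S × A × Δh = 2.8 × 10^-5 × 8.6 × 10^7 × 42.9 = 1.033 × 10^5 m³
Net withdrawal = 4.93 − 2.12 = 2.81 ML/d = 2810 m³/d
t = ΔV / Q = 1.033 × 10^5 m³ / 2810 m³/d = 36.76 d
t = 36.76 d ≈ 5.252 weeks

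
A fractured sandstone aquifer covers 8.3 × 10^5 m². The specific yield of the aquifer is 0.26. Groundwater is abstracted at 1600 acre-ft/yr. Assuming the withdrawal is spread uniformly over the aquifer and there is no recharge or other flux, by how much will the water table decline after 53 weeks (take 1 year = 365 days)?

Δh ≈ 9.3 m

Q = 1600 acre-ft/yr = 5407 m³/d
t = 53 weeks = 371 d
ΔV = Q × t = 5407 m³/d × 371 d = 2.006 × 10^6 m³
Δh = ΔV / (Sy × A) = 2.006 × 10^6 / (0.26 × 8.3 × 10^5) = 9.296 m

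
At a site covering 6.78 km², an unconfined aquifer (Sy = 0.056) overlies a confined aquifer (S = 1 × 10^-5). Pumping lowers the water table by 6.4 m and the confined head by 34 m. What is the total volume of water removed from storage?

A = 6.78 km² = 6.78 × 10^6 m²
Unconfined: ΔV_u = Sy × A × Δh_u = 0.056 × 6.78 × 10^6 × 6.4 = 2.43 × 10^6 m³
Confined: ΔV_c = S × A × Δh_c = 1 × 10^-5 × 6.78 × 10^6 × 34 = 2305 m³
Total ΔV = 2.43 × 10^6 + 2305 = 2.432 × 10^6 m³

ΔV ≈ 2.43 × 10^6 m³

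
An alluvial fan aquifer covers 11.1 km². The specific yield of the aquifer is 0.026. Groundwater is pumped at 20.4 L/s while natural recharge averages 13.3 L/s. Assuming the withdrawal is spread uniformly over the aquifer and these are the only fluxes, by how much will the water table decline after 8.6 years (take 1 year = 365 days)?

Δh ≈ 6.67 m

A = 11.1 km² = 1.11 × 10^7 m²
Net abstraction = 20.4 − 13.3 = 7.1 L/s
Q_net = 7.1 L/s = 613.4 m³/d
t = 8.6 years = 3139 d
ΔV = Q × t = 613.4 m³/d × 3139 d = 1.926 × 10^6 m³
Δh = ΔV / (Sy × A) = 1.926 × 10^6 / (0.026 × 1.11 × 10^7) = 6.672 m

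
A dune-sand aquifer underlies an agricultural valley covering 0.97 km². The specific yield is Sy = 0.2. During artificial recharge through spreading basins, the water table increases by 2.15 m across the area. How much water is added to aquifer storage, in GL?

A = 0.97 km² = 9.7 × 10^5 m²
ΔV = Sy × A × Δh = 0.2 × 9.7 × 10^5 m² × 2.15 m = 4.171 × 10^5 m³
ΔV = 4.171 × 10^5 m³ = 0.4171 GL

ΔV ≈ 0.417 GL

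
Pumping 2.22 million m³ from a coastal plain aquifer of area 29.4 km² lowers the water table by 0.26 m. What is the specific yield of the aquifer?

A = 29.4 km² = 2.94 × 10^7 m²
ΔV = 2.22 million m³ = 2.22 × 10^6 m³
Sy = ΔV / (A × Δh) = 2.22 × 10^6 m³ / (2.94 × 10^7 m² × 0.26 m) = 0.2904

Sy ≈ 0.29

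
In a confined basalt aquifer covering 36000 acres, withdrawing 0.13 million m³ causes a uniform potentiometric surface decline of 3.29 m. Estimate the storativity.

S ≈ 2.7 × 10^-4

A = 36000 acres = 1.457 × 10^8 m²
ΔV = 0.13 million m³ = 1.3 × 10^5 m³
S = ΔV / (A × Δh) = 1.3 × 10^5 m³ / (1.457 × 10^8 m² × 3.29 m) = 2.712 × 10^-4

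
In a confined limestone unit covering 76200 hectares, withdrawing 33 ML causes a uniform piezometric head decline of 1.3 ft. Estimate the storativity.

A = 76200 hectares = 7.62 × 10^8 m²
Δh = 1.3 ft = 0.3962 m
ΔV = 33 ML = 33000 m³
S = ΔV / (A × Δh) = 33000 m³ / (7.62 × 10^8 m² × 0.3962 m) = 1.093 × 10^-4

S ≈ 1.1 × 10^-4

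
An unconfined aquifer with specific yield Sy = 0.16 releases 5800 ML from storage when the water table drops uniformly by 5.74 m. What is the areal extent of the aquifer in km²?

ΔV = 5800 ML = 5.8 × 10^6 m³
A = ΔV / (Sy × Δh) = 5.8 × 10^6 / (0.16 × 5.74) = 6.315 × 10^6 m²
A = 6.315 × 10^6 m² = 6.315 km²

A ≈ 6.32 km²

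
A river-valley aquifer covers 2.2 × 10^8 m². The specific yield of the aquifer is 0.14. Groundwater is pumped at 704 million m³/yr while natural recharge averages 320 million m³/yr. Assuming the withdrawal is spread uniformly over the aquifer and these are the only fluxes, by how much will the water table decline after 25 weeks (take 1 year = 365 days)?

Δh ≈ 5.98 m

Net abstraction = 704 − 320 = 384 million m³/yr
Q_net = 384 million m³/yr = 1.052 × 10^6 m³/d
t = 25 weeks = 175 d
ΔV = Q × t = 1.052 × 10^6 m³/d × 175 d = 1.841 × 10^8 m³
Δh = ΔV / (Sy × A) = 1.841 × 10^8 / (0.14 × 2.2 × 10^8) = 5.978 m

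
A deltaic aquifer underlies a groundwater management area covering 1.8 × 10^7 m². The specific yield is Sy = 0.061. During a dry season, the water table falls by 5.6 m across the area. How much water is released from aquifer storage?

ΔV ≈ 6.15 × 10^6 m³

ΔV = Sy × A × Δh = 0.061 × 1.8 × 10^7 m² × 5.6 m = 6.149 × 10^6 m³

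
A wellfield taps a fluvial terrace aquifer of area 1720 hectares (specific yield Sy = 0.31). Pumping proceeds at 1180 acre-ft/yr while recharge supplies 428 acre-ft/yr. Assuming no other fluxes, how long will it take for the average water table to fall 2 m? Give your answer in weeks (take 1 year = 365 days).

A = 1720 hectares = 1.72 × 10^7 m²
ΔV = Sy × A × Δh = 0.31 × 1.72 × 10^7 × 2 = 1.066 × 10^7 m³
Net withdrawal = 1180 − 428 = 752 acre-ft/yr = 2541 m³/d
t = ΔV / Q = 1.066 × 10^7 m³ / 2541 m³/d = 4196 d
t = 4196 d ≈ 599.5 weeks

t ≈ 599 weeks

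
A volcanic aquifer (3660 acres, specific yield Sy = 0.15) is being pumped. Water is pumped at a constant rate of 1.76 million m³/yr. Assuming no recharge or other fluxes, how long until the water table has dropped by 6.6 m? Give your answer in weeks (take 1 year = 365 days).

A = 3660 acres = 1.481 × 10^7 m²
ΔV = Sy × A × Δh = 0.15 × 1.481 × 10^7 × 6.6 = 1.466 × 10^7 m³
Q = 1.76 million m³/yr = 4822 m³/d
t = ΔV / Q = 1.466 × 10^7 m³ / 4822 m³/d = 3041 d
t = 3041 d ≈ 434.4 weeks

t ≈ 434 weeks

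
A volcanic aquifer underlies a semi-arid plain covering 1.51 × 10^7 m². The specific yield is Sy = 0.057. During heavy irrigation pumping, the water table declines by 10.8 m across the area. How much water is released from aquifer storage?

ΔV ≈ 9.3 × 10^6 m³

ΔV = Sy × A × Δh = 0.057 × 1.51 × 10^7 m² × 10.8 m = 9.296 × 10^6 m³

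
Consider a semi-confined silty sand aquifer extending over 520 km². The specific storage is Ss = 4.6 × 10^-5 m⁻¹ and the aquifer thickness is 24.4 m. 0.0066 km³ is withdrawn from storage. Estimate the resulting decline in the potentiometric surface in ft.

Δh ≈ 37.1 ft

S = Ss × b = 4.6 × 10^-5 m⁻¹ × 24.4 m = 1.122 × 10^-3
A = 520 km² = 5.2 × 10^8 m²
ΔV = 0.0066 km³ = 6.6 × 10^6 m³
Δh = ΔV / (S × A) = 6.6 × 10^6 m³ / (0.001122 × 5.2 × 10^8 m²) = 11.31 m
Δh = 11.31 m = 37.1 ft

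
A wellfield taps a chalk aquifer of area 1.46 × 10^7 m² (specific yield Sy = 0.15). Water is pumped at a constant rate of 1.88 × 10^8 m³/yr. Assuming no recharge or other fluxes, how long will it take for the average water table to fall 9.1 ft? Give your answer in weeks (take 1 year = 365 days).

t ≈ 1.68 weeks

Δh = 9.1 ft = 2.774 m
ΔV = Sy × A × Δh = 0.15 × 1.46 × 10^7 × 2.774 = 6.074 × 10^6 m³
Q = 1.88 × 10^8 m³/yr = 5.151 × 10^5 m³/d
t = ΔV / Q = 6.074 × 10^6 m³ / 5.151 × 10^5 m³/d = 11.79 d
t = 11.79 d ≈ 1.685 weeks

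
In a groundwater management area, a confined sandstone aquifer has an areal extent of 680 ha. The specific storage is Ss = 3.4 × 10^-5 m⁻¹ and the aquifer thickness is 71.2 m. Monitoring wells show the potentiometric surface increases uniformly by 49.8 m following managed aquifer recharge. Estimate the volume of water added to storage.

S = Ss × b = 3.4 × 10^-5 m⁻¹ × 71.2 m = 2.421 × 10^-3
A = 680 ha = 6.8 × 10^6 m²
ΔV = S × A × Δh = 0.002421 × 6.8 × 10^6 m² × 49.8 m = 8.198 × 10^5 m³

ΔV ≈ 8.2 × 10^5 m³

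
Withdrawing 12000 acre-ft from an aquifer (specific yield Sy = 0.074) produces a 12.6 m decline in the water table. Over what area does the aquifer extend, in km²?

A ≈ 15.9 km²

ΔV = 12000 acre-ft = 1.48 × 10^7 m³
A = ΔV / (Sy × Δh) = 1.48 × 10^7 / (0.074 × 12.6) = 1.587 × 10^7 m²
A = 1.587 × 10^7 m² = 15.87 km²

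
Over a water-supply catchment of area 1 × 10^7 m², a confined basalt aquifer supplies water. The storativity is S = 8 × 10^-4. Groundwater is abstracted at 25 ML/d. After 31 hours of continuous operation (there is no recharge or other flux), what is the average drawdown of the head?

Δh ≈ 4.04 m

Q = 25 ML/d = 25000 m³/d
t = 31 hours = 1.292 d
ΔV = Q × t = 25000 m³/d × 1.292 d = 32290 m³
Δh = ΔV / (S × A) = 32290 / (8 × 10^-4 × 1 × 10^7) = 4.036 m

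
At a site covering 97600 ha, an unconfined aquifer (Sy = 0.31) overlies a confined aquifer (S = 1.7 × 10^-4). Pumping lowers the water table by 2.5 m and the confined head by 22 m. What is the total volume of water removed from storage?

A = 97600 ha = 9.76 × 10^8 m²
Unconfined: ΔV_u = Sy × A × Δh_u = 0.31 × 9.76 × 10^8 × 2.5 = 7.564 × 10^8 m³
Confined: ΔV_c = S × A × Δh_c = 1.7 × 10^-4 × 9.76 × 10^8 × 22 = 3.65 × 10^6 m³
Total ΔV = 7.564 × 10^8 + 3.65 × 10^6 = 7.601 × 10^8 m³

ΔV ≈ 7.6 × 10^8 m³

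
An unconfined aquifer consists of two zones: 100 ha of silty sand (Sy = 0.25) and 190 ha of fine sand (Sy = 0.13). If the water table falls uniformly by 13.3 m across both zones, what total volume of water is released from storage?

ΔV ≈ 6.61 × 10^6 m³

A₁ = 100 ha = 1 × 10^6 m²; A₂ = 190 ha = 1.9 × 10^6 m²
ΔV₁ = 0.25 × 1 × 10^6 × 13.3 = 3.325 × 10^6 m³
ΔV₂ = 0.13 × 1.9 × 10^6 × 13.3 = 3.285 × 10^6 m³
ΔV = ΔV₁ + ΔV₂ = 6.61 × 10^6 m³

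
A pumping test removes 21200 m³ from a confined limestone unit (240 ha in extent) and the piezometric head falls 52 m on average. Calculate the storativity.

A = 240 ha = 2.4 × 10^6 m²
S = ΔV / (A × Δh) = 21200 m³ / (2.4 × 10^6 m² × 52 m) = 1.699 × 10^-4

S ≈ 1.7 × 10^-4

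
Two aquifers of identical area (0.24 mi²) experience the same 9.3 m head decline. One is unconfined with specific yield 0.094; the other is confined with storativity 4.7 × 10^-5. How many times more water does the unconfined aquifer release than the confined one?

ΔV_u / ΔV_c ≈ 2000

A = 0.24 mi² = 6.216 × 10^5 m²
Unconfined: ΔV_u = Sy × A × Δh = 0.094 × 6.216 × 10^5 × 9.3 = 5.434 × 10^5 m³
Confined: ΔV_c = S × A × Δh = 4.7 × 10^-5 × 6.216 × 10^5 × 9.3 = 271.7 m³
Ratio = ΔV_u / ΔV_c = Sy / S = 0.094 / 4.7 × 10^-5 = 2000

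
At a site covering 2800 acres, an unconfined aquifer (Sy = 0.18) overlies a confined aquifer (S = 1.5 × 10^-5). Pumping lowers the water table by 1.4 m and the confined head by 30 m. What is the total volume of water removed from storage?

ΔV ≈ 2.86 × 10^6 m³

A = 2800 acres = 1.133 × 10^7 m²
Unconfined: ΔV_u = Sy × A × Δh_u = 0.18 × 1.133 × 10^7 × 1.4 = 2.855 × 10^6 m³
Confined: ΔV_c = S × A × Δh_c = 1.5 × 10^-5 × 1.133 × 10^7 × 30 = 5099 m³
Total ΔV = 2.855 × 10^6 + 5099 = 2.861 × 10^6 m³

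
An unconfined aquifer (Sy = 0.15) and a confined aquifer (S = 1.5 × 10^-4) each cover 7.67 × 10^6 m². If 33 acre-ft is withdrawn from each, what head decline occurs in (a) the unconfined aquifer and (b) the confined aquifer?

ΔV = 33 acre-ft = 40700 m³
Unconfined: Δh_u = ΔV/(Sy·A) = 40700/(0.15 × 7.67 × 10^6) = 0.03538 m
Confined: Δh_c = ΔV/(S·A) = 40700/(1.5 × 10^-4 × 7.67 × 10^6) = 35.38 m

Δh_u ≈ 0.0354 m; Δh_c ≈ 35.4 m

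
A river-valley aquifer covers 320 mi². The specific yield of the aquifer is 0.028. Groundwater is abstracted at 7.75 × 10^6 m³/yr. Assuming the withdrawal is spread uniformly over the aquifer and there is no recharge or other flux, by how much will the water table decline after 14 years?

Δh ≈ 4.68 m

A = 320 mi² = 8.288 × 10^8 m²
Q = 7.75 × 10^6 m³/yr = 21230 m³/d
t = 14 years = 5110 d
ΔV = Q × t = 21230 m³/d × 5110 d = 1.085 × 10^8 m³
Δh = ΔV / (Sy × A) = 1.085 × 10^8 / (0.028 × 8.288 × 10^8) = 4.675 m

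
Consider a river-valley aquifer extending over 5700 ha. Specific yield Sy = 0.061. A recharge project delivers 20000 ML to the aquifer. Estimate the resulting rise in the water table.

A = 5700 ha = 5.7 × 10^7 m²
ΔV = 20000 ML = 2 × 10^7 m³
Δh = ΔV / (Sy × A) = 2 × 10^7 m³ / (0.061 × 5.7 × 10^7 m²) = 5.752 m

Δh ≈ 5.75 m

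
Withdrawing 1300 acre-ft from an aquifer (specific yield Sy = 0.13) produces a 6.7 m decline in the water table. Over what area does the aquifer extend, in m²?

ΔV = 1300 acre-ft = 1.604 × 10^6 m³
A = ΔV / (Sy × Δh) = 1.604 × 10^6 / (0.13 × 6.7) = 1.841 × 10^6 m²

A ≈ 1.84 × 10^6 m²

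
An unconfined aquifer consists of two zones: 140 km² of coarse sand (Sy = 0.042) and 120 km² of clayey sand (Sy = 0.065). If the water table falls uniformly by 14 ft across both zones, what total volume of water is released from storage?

ΔV ≈ 5.84 × 10^7 m³

A₁ = 140 km² = 1.4 × 10^8 m²; A₂ = 120 km² = 1.2 × 10^8 m²
Δh = 14 ft = 4.267 m
ΔV₁ = 0.042 × 1.4 × 10^8 × 4.267 = 2.509 × 10^7 m³
ΔV₂ = 0.065 × 1.2 × 10^8 × 4.267 = 3.328 × 10^7 m³
ΔV = ΔV₁ + ΔV₂ = 5.838 × 10^7 m³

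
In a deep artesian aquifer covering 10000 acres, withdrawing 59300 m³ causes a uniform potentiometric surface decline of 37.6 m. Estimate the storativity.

S ≈ 3.9 × 10^-5

A = 10000 acres = 4.047 × 10^7 m²
S = ΔV / (A × Δh) = 59300 m³ / (4.047 × 10^7 m² × 37.6 m) = 3.897 × 10^-5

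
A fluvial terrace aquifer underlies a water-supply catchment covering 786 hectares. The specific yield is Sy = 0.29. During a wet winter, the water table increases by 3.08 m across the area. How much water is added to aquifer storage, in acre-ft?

ΔV ≈ 5690 acre-ft

A = 786 hectares = 7.86 × 10^6 m²
ΔV = Sy × A × Δh = 0.29 × 7.86 × 10^6 m² × 3.08 m = 7.021 × 10^6 m³
ΔV = 7.021 × 10^6 m³ = 5692 acre-ft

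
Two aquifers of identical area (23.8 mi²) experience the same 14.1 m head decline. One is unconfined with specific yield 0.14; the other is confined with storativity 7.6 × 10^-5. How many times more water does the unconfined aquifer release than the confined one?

A = 23.8 mi² = 6.164 × 10^7 m²
Unconfined: ΔV_u = Sy × A × Δh = 0.14 × 6.164 × 10^7 × 14.1 = 1.217 × 10^8 m³
Confined: ΔV_c = S × A × Δh = 7.6 × 10^-5 × 6.164 × 10^7 × 14.1 = 66060 m³
Ratio = ΔV_u / ΔV_c = Sy / S = 0.14 / 7.6 × 10^-5 = 1842

ΔV_u / ΔV_c ≈ 1840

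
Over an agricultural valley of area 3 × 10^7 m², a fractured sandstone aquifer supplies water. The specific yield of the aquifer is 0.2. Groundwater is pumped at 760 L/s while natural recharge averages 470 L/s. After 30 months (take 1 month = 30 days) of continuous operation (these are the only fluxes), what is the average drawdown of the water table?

Net abstraction = 760 − 470 = 290 L/s
Q_net = 290 L/s = 25060 m³/d
t = 30 months = 900 d
ΔV = Q × t = 25060 m³/d × 900 d = 2.255 × 10^7 m³
Δh = ΔV / (Sy × A) = 2.255 × 10^7 / (0.2 × 3 × 10^7) = 3.758 m

Δh ≈ 3.76 m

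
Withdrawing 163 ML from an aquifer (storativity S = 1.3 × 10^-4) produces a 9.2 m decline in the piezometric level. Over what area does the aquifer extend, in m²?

A ≈ 1.36 × 10^8 m²

ΔV = 163 ML = 1.63 × 10^5 m³
A = ΔV / (S × Δh) = 1.63 × 10^5 / (1.3 × 10^-4 × 9.2) = 1.363 × 10^8 m²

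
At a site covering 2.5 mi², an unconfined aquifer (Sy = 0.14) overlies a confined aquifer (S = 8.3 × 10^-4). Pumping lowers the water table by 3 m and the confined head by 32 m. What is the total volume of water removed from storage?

A = 2.5 mi² = 6.475 × 10^6 m²
Unconfined: ΔV_u = Sy × A × Δh_u = 0.14 × 6.475 × 10^6 × 3 = 2.719 × 10^6 m³
Confined: ΔV_c = S × A × Δh_c = 8.3 × 10^-4 × 6.475 × 10^6 × 32 = 1.72 × 10^5 m³
Total ΔV = 2.719 × 10^6 + 1.72 × 10^5 = 2.891 × 10^6 m³

ΔV ≈ 2.89 × 10^6 m³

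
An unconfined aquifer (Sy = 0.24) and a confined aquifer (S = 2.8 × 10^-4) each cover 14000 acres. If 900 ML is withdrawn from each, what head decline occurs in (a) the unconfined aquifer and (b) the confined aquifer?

A = 14000 acres = 5.666 × 10^7 m²
ΔV = 900 ML = 9 × 10^5 m³
Unconfined: Δh_u = ΔV/(Sy·A) = 9 × 10^5/(0.24 × 5.666 × 10^7) = 0.06619 m
Confined: Δh_c = ΔV/(S·A) = 9 × 10^5/(2.8 × 10^-4 × 5.666 × 10^7) = 56.73 m

Δh_u ≈ 0.0662 m; Δh_c ≈ 56.7 m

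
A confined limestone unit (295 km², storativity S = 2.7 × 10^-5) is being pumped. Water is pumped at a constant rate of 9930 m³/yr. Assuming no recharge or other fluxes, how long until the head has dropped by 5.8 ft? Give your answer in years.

t ≈ 1.42 years

A = 295 km² = 2.95 × 10^8 m²
Δh = 5.8 ft = 1.768 m
ΔV = S × A × Δh = 2.7 × 10^-5 × 2.95 × 10^8 × 1.768 = 14080 m³
Q = 9930 m³/yr = 27.21 m³/d
t = ΔV / Q = 14080 m³ / 27.21 m³/d = 517.6 d
t = 517.6 d ≈ 1.418 years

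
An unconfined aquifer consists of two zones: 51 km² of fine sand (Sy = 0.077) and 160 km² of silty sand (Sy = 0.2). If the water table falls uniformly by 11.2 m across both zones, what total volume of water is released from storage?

A₁ = 51 km² = 5.1 × 10^7 m²; A₂ = 160 km² = 1.6 × 10^8 m²
ΔV₁ = 0.077 × 5.1 × 10^7 × 11.2 = 4.398 × 10^7 m³
ΔV₂ = 0.2 × 1.6 × 10^8 × 11.2 = 3.584 × 10^8 m³
ΔV = ΔV₁ + ΔV₂ = 4.024 × 10^8 m³

ΔV ≈ 4.02 × 10^8 m³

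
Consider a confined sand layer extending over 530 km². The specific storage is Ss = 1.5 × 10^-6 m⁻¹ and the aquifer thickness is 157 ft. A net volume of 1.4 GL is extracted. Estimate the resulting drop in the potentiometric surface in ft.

Δh ≈ 121 ft

b = 157 ft = 47.85 m
S = Ss × b = 1.5 × 10^-6 m⁻¹ × 47.85 m = 7.178 × 10^-5
A = 530 km² = 5.3 × 10^8 m²
ΔV = 1.4 GL = 1.4 × 10^6 m³
Δh = ΔV / (S × A) = 1.4 × 10^6 m³ / (7.178 × 10^-5 × 5.3 × 10^8 m²) = 36.8 m
Δh = 36.8 m = 120.7 ft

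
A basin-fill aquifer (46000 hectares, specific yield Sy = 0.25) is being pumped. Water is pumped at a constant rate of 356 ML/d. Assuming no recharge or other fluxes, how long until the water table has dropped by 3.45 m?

t ≈ 1110 days

A = 46000 hectares = 4.6 × 10^8 m²
ΔV = Sy × A × Δh = 0.25 × 4.6 × 10^8 × 3.45 = 3.967 × 10^8 m³
Q = 356 ML/d = 3.56 × 10^5 m³/d
t = ΔV / Q = 3.967 × 10^8 m³ / 3.56 × 10^5 m³/d = 1114 d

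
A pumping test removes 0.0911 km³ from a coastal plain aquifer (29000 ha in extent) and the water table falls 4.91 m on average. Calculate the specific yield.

A = 29000 ha = 2.9 × 10^8 m²
ΔV = 0.0911 km³ = 9.11 × 10^7 m³
Sy = ΔV / (A × Δh) = 9.11 × 10^7 m³ / (2.9 × 10^8 m² × 4.91 m) = 0.06398

Sy ≈ 0.064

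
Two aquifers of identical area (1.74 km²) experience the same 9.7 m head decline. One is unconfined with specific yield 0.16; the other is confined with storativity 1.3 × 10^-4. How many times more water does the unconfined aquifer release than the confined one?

ΔV_u / ΔV_c ≈ 1230

A = 1.74 km² = 1.74 × 10^6 m²
Unconfined: ΔV_u = Sy × A × Δh = 0.16 × 1.74 × 10^6 × 9.7 = 2.7 × 10^6 m³
Confined: ΔV_c = S × A × Δh = 1.3 × 10^-4 × 1.74 × 10^6 × 9.7 = 2194 m³
Ratio = ΔV_u / ΔV_c = Sy / S = 0.16 / 1.3 × 10^-4 = 1231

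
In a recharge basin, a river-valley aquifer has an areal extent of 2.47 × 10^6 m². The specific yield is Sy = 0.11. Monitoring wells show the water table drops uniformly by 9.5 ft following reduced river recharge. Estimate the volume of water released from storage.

Δh = 9.5 ft = 2.896 m
ΔV = Sy × A × Δh = 0.11 × 2.47 × 10^6 m² × 2.896 m = 7.867 × 10^5 m³

ΔV ≈ 7.87 × 10^5 m³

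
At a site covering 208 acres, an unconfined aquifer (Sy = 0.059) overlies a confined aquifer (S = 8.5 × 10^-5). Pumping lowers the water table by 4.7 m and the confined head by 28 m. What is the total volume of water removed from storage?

A = 208 acres = 8.417 × 10^5 m²
Unconfined: ΔV_u = Sy × A × Δh_u = 0.059 × 8.417 × 10^5 × 4.7 = 2.334 × 10^5 m³
Confined: ΔV_c = S × A × Δh_c = 8.5 × 10^-5 × 8.417 × 10^5 × 28 = 2003 m³
Total ΔV = 2.334 × 10^5 + 2003 = 2.354 × 10^5 m³

ΔV ≈ 2.35 × 10^5 m³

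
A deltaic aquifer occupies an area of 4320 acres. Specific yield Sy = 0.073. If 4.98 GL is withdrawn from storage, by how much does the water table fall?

A = 4320 acres = 1.748 × 10^7 m²
ΔV = 4.98 GL = 4.98 × 10^6 m³
Δh = ΔV / (Sy × A) = 4.98 × 10^6 m³ / (0.073 × 1.748 × 10^7 m²) = 3.902 m

Δh ≈ 3.9 m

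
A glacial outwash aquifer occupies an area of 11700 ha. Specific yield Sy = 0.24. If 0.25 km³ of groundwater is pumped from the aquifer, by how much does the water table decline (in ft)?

Δh ≈ 29.2 ft

A = 11700 ha = 1.17 × 10^8 m²
ΔV = 0.25 km³ = 2.5 × 10^8 m³
Δh = ΔV / (Sy × A) = 2.5 × 10^8 m³ / (0.24 × 1.17 × 10^8 m²) = 8.903 m
Δh = 8.903 m = 29.21 ft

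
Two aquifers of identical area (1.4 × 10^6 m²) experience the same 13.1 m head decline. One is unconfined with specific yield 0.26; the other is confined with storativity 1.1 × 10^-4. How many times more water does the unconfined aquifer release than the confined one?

Unconfined: ΔV_u = Sy × A × Δh = 0.26 × 1.4 × 10^6 × 13.1 = 4.768 × 10^6 m³
Confined: ΔV_c = S × A × Δh = 1.1 × 10^-4 × 1.4 × 10^6 × 13.1 = 2017 m³
Ratio = ΔV_u / ΔV_c = Sy / S = 0.26 / 1.1 × 10^-4 = 2364

ΔV_u / ΔV_c ≈ 2360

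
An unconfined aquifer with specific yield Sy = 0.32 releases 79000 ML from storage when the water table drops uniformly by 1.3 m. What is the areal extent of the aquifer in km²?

ΔV = 79000 ML = 7.9 × 10^7 m³
A = ΔV / (Sy × Δh) = 7.9 × 10^7 / (0.32 × 1.3) = 1.899 × 10^8 m²
A = 1.899 × 10^8 m² = 189.9 km²

A ≈ 190 km²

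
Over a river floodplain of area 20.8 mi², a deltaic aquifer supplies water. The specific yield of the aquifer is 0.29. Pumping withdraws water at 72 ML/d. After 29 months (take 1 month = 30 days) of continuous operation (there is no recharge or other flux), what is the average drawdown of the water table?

Δh ≈ 4.01 m

A = 20.8 mi² = 5.387 × 10^7 m²
Q = 72 ML/d = 72000 m³/d
t = 29 months = 870 d
ΔV = Q × t = 72000 m³/d × 870 d = 6.264 × 10^7 m³
Δh = ΔV / (Sy × A) = 6.264 × 10^7 / (0.29 × 5.387 × 10^7) = 4.01 m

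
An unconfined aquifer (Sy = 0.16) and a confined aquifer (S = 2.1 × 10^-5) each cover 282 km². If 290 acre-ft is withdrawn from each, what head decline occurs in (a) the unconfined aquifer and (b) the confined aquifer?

Δh_u ≈ 0.00793 m; Δh_c ≈ 60.4 m

A = 282 km² = 2.82 × 10^8 m²
ΔV = 290 acre-ft = 3.577 × 10^5 m³
Unconfined: Δh_u = ΔV/(Sy·A) = 3.577 × 10^5/(0.16 × 2.82 × 10^8) = 0.007928 m
Confined: Δh_c = ΔV/(S·A) = 3.577 × 10^5/(2.1 × 10^-5 × 2.82 × 10^8) = 60.4 m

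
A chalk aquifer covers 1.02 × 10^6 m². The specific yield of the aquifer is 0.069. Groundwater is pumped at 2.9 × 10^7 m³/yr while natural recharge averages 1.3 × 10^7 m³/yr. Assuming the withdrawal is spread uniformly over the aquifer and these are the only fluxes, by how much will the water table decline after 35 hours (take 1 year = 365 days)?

Net abstraction = 2.9 × 10^7 − 1.3 × 10^7 = 1.6 × 10^7 m³/yr
Q_net = 1.6 × 10^7 m³/yr = 43840 m³/d
t = 35 hours = 1.458 d
ΔV = Q × t = 43840 m³/d × 1.458 d = 63930 m³
Δh = ΔV / (Sy × A) = 63930 / (0.069 × 1.02 × 10^6) = 0.9083 m

Δh ≈ 0.908 m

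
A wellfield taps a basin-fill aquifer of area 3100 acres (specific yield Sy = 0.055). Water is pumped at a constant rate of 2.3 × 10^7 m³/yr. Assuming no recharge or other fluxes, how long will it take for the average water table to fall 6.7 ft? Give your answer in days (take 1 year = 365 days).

t ≈ 22.4 days

A = 3100 acres = 1.255 × 10^7 m²
Δh = 6.7 ft = 2.042 m
ΔV = Sy × A × Δh = 0.055 × 1.255 × 10^7 × 2.042 = 1.409 × 10^6 m³
Q = 2.3 × 10^7 m³/yr = 63010 m³/d
t = ΔV / Q = 1.409 × 10^6 m³ / 63010 m³/d = 22.36 d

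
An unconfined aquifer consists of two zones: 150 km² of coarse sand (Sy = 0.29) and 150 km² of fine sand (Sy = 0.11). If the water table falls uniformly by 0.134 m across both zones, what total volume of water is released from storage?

A₁ = 150 km² = 1.5 × 10^8 m²; A₂ = 150 km² = 1.5 × 10^8 m²
ΔV₁ = 0.29 × 1.5 × 10^8 × 0.134 = 5.829 × 10^6 m³
ΔV₂ = 0.11 × 1.5 × 10^8 × 0.134 = 2.211 × 10^6 m³
ΔV = ΔV₁ + ΔV₂ = 8.04 × 10^6 m³

ΔV ≈ 8.04 × 10^6 m³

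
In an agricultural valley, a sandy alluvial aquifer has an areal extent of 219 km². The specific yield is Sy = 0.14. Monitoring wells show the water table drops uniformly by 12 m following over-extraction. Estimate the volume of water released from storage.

ΔV ≈ 3.68 × 10^8 m³

A = 219 km² = 2.19 × 10^8 m²
ΔV = Sy × A × Δh = 0.14 × 2.19 × 10^8 m² × 12 m = 3.679 × 10^8 m³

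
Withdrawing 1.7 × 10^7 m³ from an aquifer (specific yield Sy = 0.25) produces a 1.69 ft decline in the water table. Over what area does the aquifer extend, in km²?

A ≈ 132 km²

Δh = 1.69 ft = 0.5151 m
A = ΔV / (Sy × Δh) = 1.7 × 10^7 / (0.25 × 0.5151) = 1.32 × 10^8 m²
A = 1.32 × 10^8 m² = 132 km²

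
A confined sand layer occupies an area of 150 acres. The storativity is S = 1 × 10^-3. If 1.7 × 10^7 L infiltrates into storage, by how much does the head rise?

A = 150 acres = 6.07 × 10^5 m²
ΔV = 1.7 × 10^7 L = 17000 m³
Δh = ΔV / (S × A) = 17000 m³ / (0.001 × 6.07 × 10^5 m²) = 28.01 m

Δh ≈ 28 m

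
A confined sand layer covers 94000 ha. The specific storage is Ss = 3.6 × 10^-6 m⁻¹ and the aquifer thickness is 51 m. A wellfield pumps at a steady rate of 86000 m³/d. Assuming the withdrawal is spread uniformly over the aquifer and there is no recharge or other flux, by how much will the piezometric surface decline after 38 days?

Δh ≈ 18.9 m

S = Ss × b = 3.6 × 10^-6 m⁻¹ × 51 m = 1.836 × 10^-4
A = 94000 ha = 9.4 × 10^8 m²
ΔV = Q × t = 86000 m³/d × 38 d = 3.268 × 10^6 m³
Δh = ΔV / (S × A) = 3.268 × 10^6 / (1.836 × 10^-4 × 9.4 × 10^8) = 18.94 m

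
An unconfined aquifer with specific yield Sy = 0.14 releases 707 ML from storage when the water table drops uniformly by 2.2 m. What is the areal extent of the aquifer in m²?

A ≈ 2.3 × 10^6 m²

ΔV = 707 ML = 7.07 × 10^5 m³
A = ΔV / (Sy × Δh) = 7.07 × 10^5 / (0.14 × 2.2) = 2.295 × 10^6 m²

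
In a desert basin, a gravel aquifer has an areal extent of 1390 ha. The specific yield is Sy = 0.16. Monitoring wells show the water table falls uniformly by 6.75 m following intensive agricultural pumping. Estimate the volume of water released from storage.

A = 1390 ha = 1.39 × 10^7 m²
ΔV = Sy × A × Δh = 0.16 × 1.39 × 10^7 m² × 6.75 m = 1.501 × 10^7 m³

ΔV ≈ 1.5 × 10^7 m³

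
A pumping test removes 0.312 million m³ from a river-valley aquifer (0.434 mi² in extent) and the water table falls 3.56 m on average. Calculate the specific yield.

Sy ≈ 0.078

A = 0.434 mi² = 1.124 × 10^6 m²
ΔV = 0.312 million m³ = 3.12 × 10^5 m³
Sy = ΔV / (A × Δh) = 3.12 × 10^5 m³ / (1.124 × 10^6 m² × 3.56 m) = 0.07797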